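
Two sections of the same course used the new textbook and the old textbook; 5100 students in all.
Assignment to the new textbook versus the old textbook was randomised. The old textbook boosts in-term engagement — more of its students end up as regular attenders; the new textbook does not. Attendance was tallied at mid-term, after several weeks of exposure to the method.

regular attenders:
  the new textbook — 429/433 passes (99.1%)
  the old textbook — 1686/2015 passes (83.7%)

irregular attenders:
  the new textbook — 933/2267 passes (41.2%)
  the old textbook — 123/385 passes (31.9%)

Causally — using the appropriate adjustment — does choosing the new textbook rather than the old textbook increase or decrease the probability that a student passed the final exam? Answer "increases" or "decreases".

decreases

The mid-term attendance-specific comparison favours the new textbook throughout, but the pooled figures favour the old textbook. The question is whether to condition on mid-term attendance.
Mid-term attendance is downstream of the teaching method. One should not condition on a consequence of treatment, so the overall rates are the right comparison.
Pooled: the new textbook 50.4% vs the old textbook 75.4%; the old textbook is higher overall.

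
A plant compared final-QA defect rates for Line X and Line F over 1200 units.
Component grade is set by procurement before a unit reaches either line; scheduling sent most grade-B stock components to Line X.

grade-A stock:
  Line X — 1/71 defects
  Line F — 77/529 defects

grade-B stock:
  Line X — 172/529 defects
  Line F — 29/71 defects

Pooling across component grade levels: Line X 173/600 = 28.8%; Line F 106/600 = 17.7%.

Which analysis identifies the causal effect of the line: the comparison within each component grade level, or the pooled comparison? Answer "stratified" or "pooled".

Here component grade is a common cause — it drives both which line a case falls under and the outcome. The crude comparison mixes populations; the stratum-specific rates are the causally relevant ones.
Within each level — grade-A stock: 1.4% vs 14.6%; grade-B stock: 32.5% vs 40.8% — Line X is lower every time.

stratified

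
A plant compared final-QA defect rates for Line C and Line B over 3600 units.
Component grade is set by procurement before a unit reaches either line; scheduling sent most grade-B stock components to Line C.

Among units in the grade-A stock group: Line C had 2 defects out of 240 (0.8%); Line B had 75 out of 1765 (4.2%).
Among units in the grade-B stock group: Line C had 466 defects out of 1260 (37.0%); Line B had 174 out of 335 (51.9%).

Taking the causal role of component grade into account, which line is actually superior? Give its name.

Line C

The imbalance in component grade arose from how units were allocated, not from anything the line did; and component grade independently affects the outcome. The pooled gap is confounded — condition on component grade.
Within each level — grade-A stock: 0.8% vs 4.2%; grade-B stock: 37.0% vs 51.9% — Line C is lower every time.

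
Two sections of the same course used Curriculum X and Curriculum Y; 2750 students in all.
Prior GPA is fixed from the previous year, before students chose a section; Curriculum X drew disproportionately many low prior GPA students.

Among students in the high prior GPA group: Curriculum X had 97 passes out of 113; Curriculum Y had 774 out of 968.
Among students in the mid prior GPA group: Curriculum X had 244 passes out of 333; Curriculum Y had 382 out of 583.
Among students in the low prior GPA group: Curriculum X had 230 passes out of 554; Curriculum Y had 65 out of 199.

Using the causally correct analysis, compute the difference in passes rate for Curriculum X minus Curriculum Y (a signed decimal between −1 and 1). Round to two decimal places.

+0.07

Prior GPA band satisfies the back-door criterion: it is not a descendant of the teaching method, and it blocks the spurious path from teaching method to outcome. Adjusting for it (i.e., using the within-prior GPA band rates) gives the causal effect.
Adjusting over the population distribution of prior GPA band: 0.393·(0.858−0.800) + 0.333·(0.733−0.655) + 0.274·(0.415−0.327) = +0.073.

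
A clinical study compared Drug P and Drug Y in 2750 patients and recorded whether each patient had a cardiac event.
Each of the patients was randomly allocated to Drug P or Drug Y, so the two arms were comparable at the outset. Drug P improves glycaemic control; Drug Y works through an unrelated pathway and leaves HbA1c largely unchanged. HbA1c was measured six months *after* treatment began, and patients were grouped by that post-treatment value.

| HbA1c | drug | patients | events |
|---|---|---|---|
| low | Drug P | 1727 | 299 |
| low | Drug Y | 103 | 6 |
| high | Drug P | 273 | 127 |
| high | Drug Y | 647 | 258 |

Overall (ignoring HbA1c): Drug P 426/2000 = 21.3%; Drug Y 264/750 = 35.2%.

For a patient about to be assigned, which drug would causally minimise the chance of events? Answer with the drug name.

The stratified and pooled comparisons disagree (Drug Y wins within each HbA1c; Drug P wins overall), so the answer turns on the causal role of HbA1c.
Because the drug influences HbA1c, HbA1c is a post-treatment mediator, not a confounder. Stratifying on it would bias the estimate; the causal effect is the crude pooled difference.
Pooled: Drug P 21.3% vs Drug Y 35.2%; Drug P is lower overall.

Drug P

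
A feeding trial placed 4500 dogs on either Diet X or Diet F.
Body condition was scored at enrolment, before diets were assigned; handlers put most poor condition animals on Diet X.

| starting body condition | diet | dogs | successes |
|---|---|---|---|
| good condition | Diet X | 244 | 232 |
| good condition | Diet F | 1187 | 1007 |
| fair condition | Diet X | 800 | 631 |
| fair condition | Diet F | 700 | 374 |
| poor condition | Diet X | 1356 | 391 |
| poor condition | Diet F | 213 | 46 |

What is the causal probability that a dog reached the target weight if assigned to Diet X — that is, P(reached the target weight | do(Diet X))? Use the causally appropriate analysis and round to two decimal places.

Nothing the diet does changes starting body condition; the imbalance is an allocation artefact. With starting body condition also predicting the outcome, the pooled figure is confounded, and the within-stratum comparison is the causal one.
Standardising Diet X to the population starting body condition mix: 0.318·232/244 + 0.333·631/800 + 0.349·391/1356 = 0.666.

0.67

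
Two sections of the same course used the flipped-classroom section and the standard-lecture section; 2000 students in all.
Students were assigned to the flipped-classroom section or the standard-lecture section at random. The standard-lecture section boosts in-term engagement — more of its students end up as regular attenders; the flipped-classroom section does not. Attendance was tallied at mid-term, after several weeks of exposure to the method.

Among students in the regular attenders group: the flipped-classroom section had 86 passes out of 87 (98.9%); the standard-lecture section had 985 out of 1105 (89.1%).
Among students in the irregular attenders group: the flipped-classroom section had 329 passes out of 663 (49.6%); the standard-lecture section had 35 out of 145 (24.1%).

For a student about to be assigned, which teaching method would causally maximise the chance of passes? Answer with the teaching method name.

the standard-lecture section

Within every mid-term attendance level the flipped-classroom section has the higher rate, yet pooled the standard-lecture section does — Simpson's reversal.
Mid-term attendance here is a post-treatment variable shaped by the teaching method; conditioning on it would introduce bias rather than remove it. The overall comparison is the causal one.
Pooled: the flipped-classroom section 55.3% vs the standard-lecture section 81.6%; the standard-lecture section is higher overall.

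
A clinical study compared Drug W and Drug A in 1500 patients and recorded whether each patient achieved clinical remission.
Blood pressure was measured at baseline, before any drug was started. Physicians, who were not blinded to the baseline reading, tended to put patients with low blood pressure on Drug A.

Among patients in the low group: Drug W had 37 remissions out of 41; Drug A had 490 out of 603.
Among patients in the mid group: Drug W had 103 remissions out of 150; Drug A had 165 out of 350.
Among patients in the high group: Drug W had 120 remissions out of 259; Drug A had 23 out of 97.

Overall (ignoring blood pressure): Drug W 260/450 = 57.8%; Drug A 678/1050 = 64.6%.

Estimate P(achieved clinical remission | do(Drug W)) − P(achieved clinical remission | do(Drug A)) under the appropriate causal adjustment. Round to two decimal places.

+0.16

Nothing the drug does changes blood pressure; the imbalance is an allocation artefact. With blood pressure also predicting the outcome, the pooled figure is confounded, and the within-stratum comparison is the causal one.
Adjusting over the population distribution of blood pressure: 0.429·(0.902−0.813) + 0.333·(0.687−0.471) + 0.237·(0.463−0.237) = +0.164.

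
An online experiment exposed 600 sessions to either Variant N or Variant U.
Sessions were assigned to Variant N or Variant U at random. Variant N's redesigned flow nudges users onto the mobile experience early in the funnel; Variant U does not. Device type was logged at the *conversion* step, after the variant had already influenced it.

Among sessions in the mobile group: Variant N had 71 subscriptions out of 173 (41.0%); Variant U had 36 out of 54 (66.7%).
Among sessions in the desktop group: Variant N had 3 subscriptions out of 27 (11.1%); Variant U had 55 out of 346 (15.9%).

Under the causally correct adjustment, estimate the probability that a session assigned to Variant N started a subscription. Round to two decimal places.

Because the variant influences device type, device type is a post-treatment mediator, not a confounder. Stratifying on it would bias the estimate; the causal effect is the crude pooled difference.
So P(outcome | do(Variant N)) is just the pooled rate for Variant N: 74/200 = 0.370.

0.37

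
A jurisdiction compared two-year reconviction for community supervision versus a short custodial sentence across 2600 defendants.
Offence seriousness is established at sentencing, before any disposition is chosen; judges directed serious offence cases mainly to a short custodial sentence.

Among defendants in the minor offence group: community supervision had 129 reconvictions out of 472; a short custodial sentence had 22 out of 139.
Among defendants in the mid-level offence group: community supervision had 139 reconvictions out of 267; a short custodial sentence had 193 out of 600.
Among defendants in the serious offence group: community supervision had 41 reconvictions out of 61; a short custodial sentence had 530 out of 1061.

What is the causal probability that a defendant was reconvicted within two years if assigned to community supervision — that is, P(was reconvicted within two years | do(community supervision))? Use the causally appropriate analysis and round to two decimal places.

0.53

a short custodial sentence is lower inside every offence seriousness stratum but community supervision is lower in aggregate. Whether to stratify depends on how offence seriousness relates to the disposition.
The imbalance in offence seriousness arose from how defendants were allocated, not from anything the disposition did; and offence seriousness independently affects the outcome. The pooled gap is confounded — condition on offence seriousness.
Standardising community supervision to the population offence seriousness mix: 0.235·129/472 + 0.333·139/267 + 0.432·41/61 = 0.528.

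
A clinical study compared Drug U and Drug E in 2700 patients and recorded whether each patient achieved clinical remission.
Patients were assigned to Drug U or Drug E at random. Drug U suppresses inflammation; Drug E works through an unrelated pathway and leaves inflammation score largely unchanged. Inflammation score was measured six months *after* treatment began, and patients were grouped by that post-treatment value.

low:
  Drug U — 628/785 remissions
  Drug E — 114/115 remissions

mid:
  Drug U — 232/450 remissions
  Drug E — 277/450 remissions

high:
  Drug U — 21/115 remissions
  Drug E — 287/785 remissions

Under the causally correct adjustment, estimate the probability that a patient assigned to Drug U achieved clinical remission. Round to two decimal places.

Inflammation score lies on the pathway drug → inflammation score → outcome, so adjusting for it blocks the indirect effect. For the total causal effect of drug, use the unadjusted pooled rates.
So P(outcome | do(Drug U)) is just the pooled rate for Drug U: 881/1350 = 0.653.

0.65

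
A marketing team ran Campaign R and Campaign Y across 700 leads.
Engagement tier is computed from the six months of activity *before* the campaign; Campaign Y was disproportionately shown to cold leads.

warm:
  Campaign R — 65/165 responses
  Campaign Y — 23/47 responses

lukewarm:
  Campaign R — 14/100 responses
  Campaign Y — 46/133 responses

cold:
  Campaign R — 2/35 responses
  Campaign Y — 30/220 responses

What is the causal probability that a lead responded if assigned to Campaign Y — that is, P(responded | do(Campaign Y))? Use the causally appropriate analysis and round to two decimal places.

0.31

Within every engagement tier level Campaign Y has the higher rate, yet pooled Campaign R does — Simpson's reversal.
Here engagement tier is a common cause — it drives both which campaign a case falls under and the outcome. The crude comparison mixes populations; the stratum-specific rates are the causally relevant ones.
Standardising Campaign Y to the population engagement tier mix: 0.303·23/47 + 0.333·46/133 + 0.364·30/220 = 0.313.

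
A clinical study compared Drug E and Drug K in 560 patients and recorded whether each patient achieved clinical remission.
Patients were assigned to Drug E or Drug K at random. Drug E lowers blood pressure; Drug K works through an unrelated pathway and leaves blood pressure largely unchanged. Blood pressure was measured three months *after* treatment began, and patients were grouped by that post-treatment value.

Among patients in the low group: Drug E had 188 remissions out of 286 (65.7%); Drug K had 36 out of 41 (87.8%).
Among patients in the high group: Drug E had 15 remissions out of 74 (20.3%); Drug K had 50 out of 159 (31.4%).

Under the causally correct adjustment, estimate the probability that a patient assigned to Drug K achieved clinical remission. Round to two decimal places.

0.43

Blood pressure lies on the pathway drug → blood pressure → outcome, so adjusting for it blocks the indirect effect. For the total causal effect of drug, use the unadjusted pooled rates.
So P(outcome | do(Drug K)) is just the pooled rate for Drug K: 86/200 = 0.430.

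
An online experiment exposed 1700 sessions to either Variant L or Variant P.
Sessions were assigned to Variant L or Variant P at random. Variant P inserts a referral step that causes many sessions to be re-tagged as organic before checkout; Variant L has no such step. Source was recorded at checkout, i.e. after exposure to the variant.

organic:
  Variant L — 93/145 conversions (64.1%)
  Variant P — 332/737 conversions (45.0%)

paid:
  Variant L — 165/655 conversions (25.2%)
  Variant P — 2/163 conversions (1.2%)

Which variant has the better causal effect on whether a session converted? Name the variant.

Variant L is higher inside every traffic source stratum but Variant P is higher in aggregate. Whether to stratify depends on how traffic source relates to the variant.
The distribution of traffic source is itself part of what the variant does — it is an intermediate outcome. Holding it fixed would remove that part of the effect; the total effect is the pooled difference.
Pooled: Variant L 32.2% vs Variant P 37.1%; Variant P is higher overall.

Variant P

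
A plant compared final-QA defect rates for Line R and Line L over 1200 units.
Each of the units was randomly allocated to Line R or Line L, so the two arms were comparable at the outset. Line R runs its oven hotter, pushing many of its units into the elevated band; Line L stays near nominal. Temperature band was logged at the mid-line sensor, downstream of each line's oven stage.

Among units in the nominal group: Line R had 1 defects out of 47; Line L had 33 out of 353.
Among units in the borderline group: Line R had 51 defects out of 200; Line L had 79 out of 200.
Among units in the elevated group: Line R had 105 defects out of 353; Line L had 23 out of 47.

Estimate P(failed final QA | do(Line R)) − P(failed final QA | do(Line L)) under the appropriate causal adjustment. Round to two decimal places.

+0.04

Stratifying would compare lines among units the lines themselves sorted into in-process temperature band groups — a form of selection on an intermediate. The unconditioned pooled rates give the total causal effect.
The causal difference is the pooled difference: 0.262 − 0.225 = +0.037.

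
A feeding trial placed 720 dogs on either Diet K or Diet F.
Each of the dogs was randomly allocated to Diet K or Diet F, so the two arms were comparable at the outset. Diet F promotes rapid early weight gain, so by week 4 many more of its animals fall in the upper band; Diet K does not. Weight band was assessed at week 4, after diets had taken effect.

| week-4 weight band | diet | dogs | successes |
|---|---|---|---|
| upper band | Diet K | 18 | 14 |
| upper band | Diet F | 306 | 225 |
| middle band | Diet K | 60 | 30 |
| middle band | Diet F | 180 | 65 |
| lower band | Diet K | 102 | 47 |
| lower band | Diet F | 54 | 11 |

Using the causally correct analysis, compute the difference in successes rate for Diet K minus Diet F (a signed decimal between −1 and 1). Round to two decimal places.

-0.05

Week-4 weight band is recorded after the diet and is itself shifted by it — it sits on the causal path from diet to outcome. Conditioning on a mediator would strip out part of the effect we want; the pooled comparison gives the total causal effect.
The causal difference is the pooled difference: 0.506 − 0.557 = -0.052.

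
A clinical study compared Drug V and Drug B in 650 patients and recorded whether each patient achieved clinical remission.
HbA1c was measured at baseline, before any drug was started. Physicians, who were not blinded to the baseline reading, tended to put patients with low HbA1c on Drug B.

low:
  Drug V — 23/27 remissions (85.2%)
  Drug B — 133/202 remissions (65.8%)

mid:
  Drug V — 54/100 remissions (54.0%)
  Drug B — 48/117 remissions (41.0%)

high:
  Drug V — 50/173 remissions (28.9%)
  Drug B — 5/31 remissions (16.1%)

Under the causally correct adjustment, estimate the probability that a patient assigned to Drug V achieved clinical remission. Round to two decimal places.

0.57

The stratified and pooled comparisons disagree (Drug V wins within each HbA1c; Drug B wins overall), so the answer turns on the causal role of HbA1c.
HbA1c differs across drugs for reasons unrelated to any effect of the drug itself, and it separately predicts the outcome — a classic confounder. We must compare within HbA1c levels.
Standardising Drug V to the population HbA1c mix: 0.352·23/27 + 0.334·54/100 + 0.314·50/173 = 0.571.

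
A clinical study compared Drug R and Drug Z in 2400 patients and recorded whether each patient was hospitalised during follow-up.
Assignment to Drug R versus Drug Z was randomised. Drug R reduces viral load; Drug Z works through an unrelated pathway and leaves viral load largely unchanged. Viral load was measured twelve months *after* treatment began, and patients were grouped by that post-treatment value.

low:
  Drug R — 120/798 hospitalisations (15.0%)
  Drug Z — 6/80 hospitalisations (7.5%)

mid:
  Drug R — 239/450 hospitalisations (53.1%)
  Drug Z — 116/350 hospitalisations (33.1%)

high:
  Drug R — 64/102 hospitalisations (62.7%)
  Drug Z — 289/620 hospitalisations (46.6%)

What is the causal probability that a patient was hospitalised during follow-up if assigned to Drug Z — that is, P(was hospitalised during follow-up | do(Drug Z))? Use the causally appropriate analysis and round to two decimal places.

Viral load is downstream of the drug. One should not condition on a consequence of treatment, so the overall rates are the right comparison.
So P(outcome | do(Drug Z)) is just the pooled rate for Drug Z: 411/1050 = 0.391.

0.39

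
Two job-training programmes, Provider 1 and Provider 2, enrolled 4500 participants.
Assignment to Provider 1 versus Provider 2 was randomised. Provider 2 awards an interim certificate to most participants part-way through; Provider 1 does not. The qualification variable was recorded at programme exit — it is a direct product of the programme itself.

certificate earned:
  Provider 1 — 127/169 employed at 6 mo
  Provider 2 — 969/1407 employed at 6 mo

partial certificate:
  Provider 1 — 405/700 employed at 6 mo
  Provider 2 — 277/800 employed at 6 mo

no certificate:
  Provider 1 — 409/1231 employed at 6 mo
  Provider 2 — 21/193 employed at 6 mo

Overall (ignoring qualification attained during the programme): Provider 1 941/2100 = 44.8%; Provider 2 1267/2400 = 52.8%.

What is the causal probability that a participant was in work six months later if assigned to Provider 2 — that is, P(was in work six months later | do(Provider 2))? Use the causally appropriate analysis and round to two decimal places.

0.53

Provider 1 is higher inside every qualification attained during the programme stratum but Provider 2 is higher in aggregate. Whether to stratify depends on how qualification attained during the programme relates to the programme.
Qualification attained during the programme here is a post-treatment variable shaped by the programme; conditioning on it would introduce bias rather than remove it. The overall comparison is the causal one.
So P(outcome | do(Provider 2)) is just the pooled rate for Provider 2: 1267/2400 = 0.528.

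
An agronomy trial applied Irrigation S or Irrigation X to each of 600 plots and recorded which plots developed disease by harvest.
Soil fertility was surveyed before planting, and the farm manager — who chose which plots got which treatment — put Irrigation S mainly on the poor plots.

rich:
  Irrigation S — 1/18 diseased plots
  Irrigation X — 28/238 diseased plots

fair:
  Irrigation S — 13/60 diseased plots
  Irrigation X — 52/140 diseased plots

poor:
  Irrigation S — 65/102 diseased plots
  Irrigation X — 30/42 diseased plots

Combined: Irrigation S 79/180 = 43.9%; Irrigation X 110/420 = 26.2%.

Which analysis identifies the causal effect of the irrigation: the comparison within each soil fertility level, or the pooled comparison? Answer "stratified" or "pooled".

Irrigation S is lower inside every soil fertility stratum but Irrigation X is lower in aggregate. Whether to stratify depends on how soil fertility relates to the irrigation.
Soil fertility satisfies the back-door criterion: it is not a descendant of the irrigation, and it blocks the spurious path from irrigation to outcome. Adjusting for it (i.e., using the within-soil fertility rates) gives the causal effect.
Within each level — rich: 5.6% vs 11.8%; fair: 21.7% vs 37.1%; poor: 63.7% vs 71.4% — Irrigation S is lower every time.

stratified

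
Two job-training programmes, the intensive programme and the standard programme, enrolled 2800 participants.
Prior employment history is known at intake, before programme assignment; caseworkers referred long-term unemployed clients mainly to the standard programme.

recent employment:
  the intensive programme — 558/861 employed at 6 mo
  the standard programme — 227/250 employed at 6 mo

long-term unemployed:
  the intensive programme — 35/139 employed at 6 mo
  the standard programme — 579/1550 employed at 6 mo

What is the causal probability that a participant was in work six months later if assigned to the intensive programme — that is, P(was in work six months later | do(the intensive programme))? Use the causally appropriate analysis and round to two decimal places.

0.41

The prior employment history-specific comparison favours the standard programme throughout, but the pooled figures favour the intensive programme. The question is whether to condition on prior employment history.
Prior employment history differs across programmes for reasons unrelated to any effect of the programme itself, and it separately predicts the outcome — a classic confounder. We must compare within prior employment history levels.
Standardising the intensive programme to the population prior employment history mix: 0.397·558/861 + 0.603·35/139 = 0.409.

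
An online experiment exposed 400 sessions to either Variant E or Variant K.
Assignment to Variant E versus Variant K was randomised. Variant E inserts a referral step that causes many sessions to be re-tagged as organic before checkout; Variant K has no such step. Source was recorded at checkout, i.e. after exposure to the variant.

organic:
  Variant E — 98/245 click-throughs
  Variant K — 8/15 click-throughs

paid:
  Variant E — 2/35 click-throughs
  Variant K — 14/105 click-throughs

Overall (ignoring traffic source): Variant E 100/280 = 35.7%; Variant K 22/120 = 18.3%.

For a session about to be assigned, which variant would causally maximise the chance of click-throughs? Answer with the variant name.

Traffic source here is a post-treatment variable shaped by the variant; conditioning on it would introduce bias rather than remove it. The overall comparison is the causal one.
Pooled: Variant E 35.7% vs Variant K 18.3%; Variant E is higher overall.

Variant E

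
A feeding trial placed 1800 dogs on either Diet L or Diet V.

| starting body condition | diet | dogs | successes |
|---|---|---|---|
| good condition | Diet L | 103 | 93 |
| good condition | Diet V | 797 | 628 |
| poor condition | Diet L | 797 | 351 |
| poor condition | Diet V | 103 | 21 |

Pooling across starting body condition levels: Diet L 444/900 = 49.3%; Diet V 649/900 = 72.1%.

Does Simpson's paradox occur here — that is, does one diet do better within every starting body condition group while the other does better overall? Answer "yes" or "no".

yes

Within each starting body condition level (good condition 90.3% vs 78.8%; poor condition 44.0% vs 20.4%), Diet L has the higher rate every time. Pooled: 49.3% vs 72.1% — Diet V has the higher rate overall. The two comparisons disagree.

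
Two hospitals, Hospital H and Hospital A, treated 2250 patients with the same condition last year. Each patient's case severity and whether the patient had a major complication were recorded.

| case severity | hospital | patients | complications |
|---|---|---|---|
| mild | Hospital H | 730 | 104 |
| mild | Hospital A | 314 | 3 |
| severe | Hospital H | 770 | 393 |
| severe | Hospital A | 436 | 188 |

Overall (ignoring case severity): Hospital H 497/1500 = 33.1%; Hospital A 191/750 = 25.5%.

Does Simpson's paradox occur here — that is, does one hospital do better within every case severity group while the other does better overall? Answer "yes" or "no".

no

Within each case severity level (mild 14.2% vs 1.0%; severe 51.0% vs 43.1%), Hospital A has the lower rate every time. Pooled: 33.1% vs 25.5% — Hospital A has the lower rate overall. They agree.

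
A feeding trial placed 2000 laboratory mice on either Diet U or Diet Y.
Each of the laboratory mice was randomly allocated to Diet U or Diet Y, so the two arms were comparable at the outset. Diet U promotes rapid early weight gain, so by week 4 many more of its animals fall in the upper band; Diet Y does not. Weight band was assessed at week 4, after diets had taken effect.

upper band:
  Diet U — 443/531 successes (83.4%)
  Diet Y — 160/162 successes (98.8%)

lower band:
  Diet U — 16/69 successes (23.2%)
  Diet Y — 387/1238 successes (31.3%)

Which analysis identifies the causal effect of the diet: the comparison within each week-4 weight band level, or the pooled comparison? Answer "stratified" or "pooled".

The distribution of week-4 weight band is itself part of what the diet does — it is an intermediate outcome. Holding it fixed would remove that part of the effect; the total effect is the pooled difference.
Pooled: Diet U 76.5% vs Diet Y 39.1%; Diet U is higher overall.

pooled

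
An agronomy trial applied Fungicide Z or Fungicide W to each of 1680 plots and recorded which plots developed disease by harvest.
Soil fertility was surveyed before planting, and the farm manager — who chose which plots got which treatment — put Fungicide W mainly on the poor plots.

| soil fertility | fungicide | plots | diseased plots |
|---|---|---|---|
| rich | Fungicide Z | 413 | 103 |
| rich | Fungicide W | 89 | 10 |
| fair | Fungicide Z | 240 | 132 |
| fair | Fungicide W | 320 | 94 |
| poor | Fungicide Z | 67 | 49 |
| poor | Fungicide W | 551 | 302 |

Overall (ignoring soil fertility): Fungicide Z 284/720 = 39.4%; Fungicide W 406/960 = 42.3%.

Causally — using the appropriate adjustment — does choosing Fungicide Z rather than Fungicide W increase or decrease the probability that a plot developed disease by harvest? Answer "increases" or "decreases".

The stratified and pooled comparisons disagree (Fungicide W wins within each soil fertility; Fungicide Z wins overall), so the answer turns on the causal role of soil fertility.
Soil fertility is set before the fungicide has any effect — it is not caused by the fungicide — and it independently drives the outcome. That makes it a confounder, so the causal comparison is within soil fertility levels.
Within each level — rich: 24.9% vs 11.2%; fair: 55.0% vs 29.4%; poor: 73.1% vs 54.8% — Fungicide W is lower every time.

increases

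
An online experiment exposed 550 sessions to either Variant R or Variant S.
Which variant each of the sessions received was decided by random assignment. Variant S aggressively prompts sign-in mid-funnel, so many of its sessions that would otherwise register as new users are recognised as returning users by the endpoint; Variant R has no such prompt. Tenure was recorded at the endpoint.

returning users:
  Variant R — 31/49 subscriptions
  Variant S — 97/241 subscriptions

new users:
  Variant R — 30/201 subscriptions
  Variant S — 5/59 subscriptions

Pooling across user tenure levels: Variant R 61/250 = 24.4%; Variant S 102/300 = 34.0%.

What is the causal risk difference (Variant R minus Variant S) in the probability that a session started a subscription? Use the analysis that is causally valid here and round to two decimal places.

Within every user tenure level Variant R has the higher rate, yet pooled Variant S does — Simpson's reversal.
User tenure lies on the pathway variant → user tenure → outcome, so adjusting for it blocks the indirect effect. For the total causal effect of variant, use the unadjusted pooled rates.
The causal difference is the pooled difference: 0.244 − 0.340 = -0.096.

-0.10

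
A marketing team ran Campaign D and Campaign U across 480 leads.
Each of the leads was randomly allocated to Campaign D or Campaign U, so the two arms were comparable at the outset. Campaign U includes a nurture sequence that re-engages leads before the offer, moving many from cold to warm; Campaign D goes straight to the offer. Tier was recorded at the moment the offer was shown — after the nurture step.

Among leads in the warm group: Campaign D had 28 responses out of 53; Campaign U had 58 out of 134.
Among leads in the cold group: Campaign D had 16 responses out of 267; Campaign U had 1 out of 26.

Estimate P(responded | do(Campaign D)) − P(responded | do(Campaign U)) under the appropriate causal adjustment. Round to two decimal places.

Stratifying would compare campaigns among leads the campaigns themselves sorted into engagement tier groups — a form of selection on an intermediate. The unconditioned pooled rates give the total causal effect.
The causal difference is the pooled difference: 0.138 − 0.369 = -0.231.

-0.23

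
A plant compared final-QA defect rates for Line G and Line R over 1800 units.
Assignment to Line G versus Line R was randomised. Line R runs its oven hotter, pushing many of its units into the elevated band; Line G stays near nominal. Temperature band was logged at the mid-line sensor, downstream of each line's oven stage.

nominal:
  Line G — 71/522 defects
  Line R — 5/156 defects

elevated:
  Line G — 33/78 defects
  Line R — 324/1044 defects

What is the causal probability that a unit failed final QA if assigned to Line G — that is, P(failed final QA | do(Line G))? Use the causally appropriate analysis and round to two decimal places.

In-process temperature band is downstream of the line. One should not condition on a consequence of treatment, so the overall rates are the right comparison.
So P(outcome | do(Line G)) is just the pooled rate for Line G: 104/600 = 0.173.

0.17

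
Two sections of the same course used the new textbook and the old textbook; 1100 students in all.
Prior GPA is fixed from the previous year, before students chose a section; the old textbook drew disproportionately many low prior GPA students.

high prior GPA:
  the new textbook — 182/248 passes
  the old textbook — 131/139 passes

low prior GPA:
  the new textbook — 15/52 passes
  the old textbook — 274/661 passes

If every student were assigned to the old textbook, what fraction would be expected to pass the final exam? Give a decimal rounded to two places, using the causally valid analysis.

The stratified and pooled comparisons disagree (the old textbook wins within each prior GPA band; the new textbook wins overall), so the answer turns on the causal role of prior GPA band.
The imbalance in prior GPA band arose from how students were allocated, not from anything the teaching method did; and prior GPA band independently affects the outcome. The pooled gap is confounded — condition on prior GPA band.
Standardising the old textbook to the population prior GPA band mix: 0.352·131/139 + 0.648·274/661 = 0.600.

0.60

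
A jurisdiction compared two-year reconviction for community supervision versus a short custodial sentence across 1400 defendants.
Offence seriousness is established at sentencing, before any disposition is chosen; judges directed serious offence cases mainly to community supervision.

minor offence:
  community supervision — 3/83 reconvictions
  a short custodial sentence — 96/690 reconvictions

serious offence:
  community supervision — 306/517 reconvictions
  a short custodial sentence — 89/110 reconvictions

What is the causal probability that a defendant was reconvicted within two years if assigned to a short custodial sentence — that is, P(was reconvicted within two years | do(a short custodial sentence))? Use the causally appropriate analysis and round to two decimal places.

0.44

The offence seriousness-specific comparison favours community supervision throughout, but the pooled figures favour a short custodial sentence. The question is whether to condition on offence seriousness.
Offence seriousness differs across dispositions for reasons unrelated to any effect of the disposition itself, and it separately predicts the outcome — a classic confounder. We must compare within offence seriousness levels.
Standardising a short custodial sentence to the population offence seriousness mix: 0.552·96/690 + 0.448·89/110 = 0.439.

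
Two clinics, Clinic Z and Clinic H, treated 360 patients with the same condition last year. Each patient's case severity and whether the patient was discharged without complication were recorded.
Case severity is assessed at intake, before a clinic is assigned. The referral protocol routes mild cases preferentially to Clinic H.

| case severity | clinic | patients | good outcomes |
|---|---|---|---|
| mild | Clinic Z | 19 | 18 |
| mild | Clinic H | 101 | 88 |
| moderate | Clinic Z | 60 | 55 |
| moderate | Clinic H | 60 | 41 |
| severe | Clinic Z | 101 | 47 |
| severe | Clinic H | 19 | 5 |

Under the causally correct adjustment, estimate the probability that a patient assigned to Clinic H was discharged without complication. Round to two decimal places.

0.61

Since case severity is a pre-existing factor (not a product of the clinic) and it affects the outcome on its own, it is a confounder. The stratified rates, not the pooled rate, identify the causal effect.
Standardising Clinic H to the population case severity mix: 0.333·88/101 + 0.333·41/60 + 0.333·5/19 = 0.606.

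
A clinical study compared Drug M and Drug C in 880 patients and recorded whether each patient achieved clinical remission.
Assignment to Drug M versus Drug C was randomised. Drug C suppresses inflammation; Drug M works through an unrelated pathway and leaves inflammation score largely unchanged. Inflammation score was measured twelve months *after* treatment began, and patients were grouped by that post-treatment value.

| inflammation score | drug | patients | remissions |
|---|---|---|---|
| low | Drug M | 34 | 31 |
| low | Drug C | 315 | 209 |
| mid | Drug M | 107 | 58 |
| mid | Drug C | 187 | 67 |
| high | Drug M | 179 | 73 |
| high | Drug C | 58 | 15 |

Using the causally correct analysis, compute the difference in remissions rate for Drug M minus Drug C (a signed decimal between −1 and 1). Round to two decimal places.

The stratified and pooled comparisons disagree (Drug M wins within each inflammation score; Drug C wins overall), so the answer turns on the causal role of inflammation score.
Because the drug influences inflammation score, inflammation score is a post-treatment mediator, not a confounder. Stratifying on it would bias the estimate; the causal effect is the crude pooled difference.
The causal difference is the pooled difference: 0.506 − 0.520 = -0.013.

-0.01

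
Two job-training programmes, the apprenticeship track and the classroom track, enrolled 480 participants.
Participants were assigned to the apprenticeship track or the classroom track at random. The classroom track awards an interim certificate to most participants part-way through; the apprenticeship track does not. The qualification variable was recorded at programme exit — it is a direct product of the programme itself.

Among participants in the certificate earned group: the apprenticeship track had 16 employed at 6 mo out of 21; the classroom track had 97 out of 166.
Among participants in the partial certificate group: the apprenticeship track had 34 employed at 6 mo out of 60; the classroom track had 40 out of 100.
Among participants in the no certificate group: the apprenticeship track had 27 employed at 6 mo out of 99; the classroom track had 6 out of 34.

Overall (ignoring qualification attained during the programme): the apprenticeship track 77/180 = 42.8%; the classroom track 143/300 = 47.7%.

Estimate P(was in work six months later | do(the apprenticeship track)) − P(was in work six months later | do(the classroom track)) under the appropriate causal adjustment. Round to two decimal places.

Within every qualification attained during the programme level the apprenticeship track has the higher rate, yet pooled the classroom track does — Simpson's reversal.
Qualification attained during the programme is recorded after the programme and is itself shifted by it — it sits on the causal path from programme to outcome. Conditioning on a mediator would strip out part of the effect we want; the pooled comparison gives the total causal effect.
The causal difference is the pooled difference: 0.428 − 0.477 = -0.049.

-0.05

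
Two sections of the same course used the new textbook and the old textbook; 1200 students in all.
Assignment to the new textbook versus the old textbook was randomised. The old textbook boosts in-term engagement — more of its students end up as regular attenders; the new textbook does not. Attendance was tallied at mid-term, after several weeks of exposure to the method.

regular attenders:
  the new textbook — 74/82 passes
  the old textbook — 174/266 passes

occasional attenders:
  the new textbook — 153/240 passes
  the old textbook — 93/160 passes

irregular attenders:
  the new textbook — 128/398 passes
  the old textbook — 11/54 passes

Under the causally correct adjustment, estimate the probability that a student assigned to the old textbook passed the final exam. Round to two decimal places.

0.58

Mid-term attendance here is a post-treatment variable shaped by the teaching method; conditioning on it would introduce bias rather than remove it. The overall comparison is the causal one.
So P(outcome | do(the old textbook)) is just the pooled rate for the old textbook: 278/480 = 0.579.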